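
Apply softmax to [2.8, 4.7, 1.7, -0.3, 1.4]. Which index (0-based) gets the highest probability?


Softmax is a monotonic transformation, so it preserves the argmax.
We need to find the index of the maximum logit.
Index 0: 2.8
Index 1: 4.7
Index 2: 1.7
Index 3: -0.3
Index 4: 1.4
Maximum logit = 4.7 at index 1

1


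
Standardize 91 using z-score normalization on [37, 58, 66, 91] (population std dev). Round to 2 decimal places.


Mean = (37 + 58 + 66 + 91) / 4 = 63.0
Variance = sum((x_i - mean)^2) / n = 373.5
Std = sqrt(373.5) = 19.3261
Z = (x - mean) / std
= (91 - 63.0) / 19.3261
= 28.0 / 19.3261
= 1.45

1.45


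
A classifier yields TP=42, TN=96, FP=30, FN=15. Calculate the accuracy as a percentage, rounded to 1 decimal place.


Accuracy = (TP + TN) / (TP + TN + FP + FN) * 100
= (42 + 96) / (42 + 96 + 30 + 15)
= 138 / 183
= 0.7541
= 75.4%

75.4


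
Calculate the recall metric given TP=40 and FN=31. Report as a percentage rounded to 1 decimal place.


Recall = TP / (TP + FN) * 100
= 40 / (40 + 31)
= 40 / 71
= 0.5634
= 56.3%

56.3


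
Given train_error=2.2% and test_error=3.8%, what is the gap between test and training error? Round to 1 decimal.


Generalization gap = test_error - train_error
= 3.8 - 2.2
= 1.6%
A small gap suggests good generalization.

1.6


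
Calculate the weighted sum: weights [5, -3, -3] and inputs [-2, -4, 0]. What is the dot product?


Element-wise products:
5 * -2 = -10
-3 * -4 = 12
-3 * 0 = 0
Sum = -10 + 12 + 0
= 2

2


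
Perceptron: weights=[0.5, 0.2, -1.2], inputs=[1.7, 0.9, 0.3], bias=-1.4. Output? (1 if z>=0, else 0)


z = w . x + b
= 0.5*1.7 + 0.2*0.9 + -1.2*0.3 + -1.4
= 0.85 + 0.18 + -0.36 + -1.4
= 0.67 + -1.4
= -0.73
Since z = -0.73 < 0, output = 0

0


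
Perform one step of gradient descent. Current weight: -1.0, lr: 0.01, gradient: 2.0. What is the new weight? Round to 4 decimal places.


w_new = w_old - lr * gradient
= -1.0 - 0.01 * 2.0
= -1.0 - (0.02)
= -1.0200

-1.0200


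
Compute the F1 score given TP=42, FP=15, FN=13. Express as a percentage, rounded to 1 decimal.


Precision = TP / (TP + FP) = 42 / 57 = 0.7368
Recall = TP / (TP + FN) = 42 / 55 = 0.7636
F1 = 2 * P * R / (P + R)
= 2 * 0.7368 * 0.7636 / (0.7368 + 0.7636)
= 1.1254 / 1.5005
= 0.75
As percentage: 75.0%

75.0


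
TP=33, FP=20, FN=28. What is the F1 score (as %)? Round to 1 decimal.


Precision = TP / (TP + FP) = 33 / 53 = 0.6226
Recall = TP / (TP + FN) = 33 / 61 = 0.541
F1 = 2 * P * R / (P + R)
= 2 * 0.6226 * 0.541 / (0.6226 + 0.541)
= 0.6737 / 1.1636
= 0.5789
As percentage: 57.9%

57.9


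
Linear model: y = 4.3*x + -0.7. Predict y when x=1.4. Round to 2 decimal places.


y = 4.3 * 1.4 + (-0.7)
= 6.02 + (-0.7)
= 5.32

5.32


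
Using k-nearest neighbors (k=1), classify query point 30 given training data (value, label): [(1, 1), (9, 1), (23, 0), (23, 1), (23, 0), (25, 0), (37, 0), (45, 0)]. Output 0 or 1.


Distances from query 30:
Point 25 (class 0): distance = 5
K=1 nearest neighbors: classes = [0]
Votes for class 1: 0 / 1
Majority vote => class 0

0


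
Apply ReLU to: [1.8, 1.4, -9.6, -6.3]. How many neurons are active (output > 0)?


ReLU(x) = max(0, x) for each element:
ReLU(1.8) = 1.8
ReLU(1.4) = 1.4
ReLU(-9.6) = 0
ReLU(-6.3) = 0
Active neurons (>0): 2

2


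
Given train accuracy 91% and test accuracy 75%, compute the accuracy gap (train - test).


Gap = train_accuracy - test_accuracy
= 91 - 75
= 16%
This gap suggests the model is overfitting.

16


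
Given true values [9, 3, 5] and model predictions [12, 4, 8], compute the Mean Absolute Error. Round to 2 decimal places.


Absolute errors: [3, 1, 3]
Sum of absolute errors = 7
MAE = 7 / 3 = 2.33

2.33


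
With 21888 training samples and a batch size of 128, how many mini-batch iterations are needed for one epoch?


Iterations per epoch = dataset_size / batch_size
= 21888 / 128
= 171

171


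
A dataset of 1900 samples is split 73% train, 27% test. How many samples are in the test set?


Train samples = 1900 * 73% = 1387
Test samples = 1900 - 1387
= 513

513


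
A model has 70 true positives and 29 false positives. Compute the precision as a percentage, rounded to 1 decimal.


Precision = TP / (TP + FP) * 100
= 70 / (70 + 29)
= 70 / 99
= 0.7071
= 70.7%

70.7


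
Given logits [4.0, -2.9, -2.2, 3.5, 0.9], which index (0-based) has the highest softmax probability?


Softmax is a monotonic transformation, so it preserves the argmax.
We need to find the index of the maximum logit.
Index 0: 4.0
Index 1: -2.9
Index 2: -2.2
Index 3: 3.5
Index 4: 0.9
Maximum logit = 4.0 at index 0

0


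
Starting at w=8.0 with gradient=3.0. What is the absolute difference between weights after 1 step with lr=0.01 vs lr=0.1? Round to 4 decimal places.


With lr=0.01: w_new = 8.0 - 0.01 * 3.0 = 7.97
With lr=0.1: w_new = 8.0 - 0.1 * 3.0 = 7.7
Absolute difference = |7.97 - 7.7|
= 0.2700

0.2700


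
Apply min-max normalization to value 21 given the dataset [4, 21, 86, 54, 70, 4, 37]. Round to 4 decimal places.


Min = 4, Max = 86
Range = 86 - 4 = 82
Scaled = (x - min) / (max - min)
= (21 - 4) / 82
= 17 / 82
= 0.2073

0.2073


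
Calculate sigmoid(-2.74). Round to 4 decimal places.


sigmoid(z) = 1 / (1 + exp(-z))
exp(-(-2.74)) = exp(2.74) = 15.487
1 + 15.487 = 16.487
1 / 16.487 = 0.0607

0.0607


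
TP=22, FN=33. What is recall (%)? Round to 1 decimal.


Recall = TP / (TP + FN) * 100
= 22 / (22 + 33)
= 22 / 55
= 0.4
= 40.0%

40.0


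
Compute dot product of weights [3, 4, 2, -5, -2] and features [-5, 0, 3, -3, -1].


Element-wise products:
3 * -5 = -15
4 * 0 = 0
2 * 3 = 6
-5 * -3 = 15
-2 * -1 = 2
Sum = -15 + 0 + 6 + 15 + 2
= 8

8


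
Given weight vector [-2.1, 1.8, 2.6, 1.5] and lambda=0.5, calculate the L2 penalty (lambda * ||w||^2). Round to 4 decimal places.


Squaring each weight:
(-2.1)^2 = 4.41
1.8^2 = 3.24
2.6^2 = 6.76
1.5^2 = 2.25
Sum of squares = 16.66
Penalty = 0.5 * 16.66 = 8.3300

8.3300


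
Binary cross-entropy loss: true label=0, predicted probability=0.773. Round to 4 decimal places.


For y=0: Loss = -log(1-p)
= -log(1 - 0.773)
= -log(0.227)
= -(-1.4828)
= 1.4828

1.4828


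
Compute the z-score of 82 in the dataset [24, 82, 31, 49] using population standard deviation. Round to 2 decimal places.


Mean = (24 + 82 + 31 + 49) / 4 = 46.5
Variance = sum((x_i - mean)^2) / n = 503.25
Std = sqrt(503.25) = 22.4332
Z = (x - mean) / std
= (82 - 46.5) / 22.4332
= 35.5 / 22.4332
= 1.58

1.58


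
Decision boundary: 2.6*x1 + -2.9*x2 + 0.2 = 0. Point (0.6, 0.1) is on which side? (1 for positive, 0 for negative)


Compute 2.6 * 0.6 + -2.9 * 0.1 + 0.2
= 1.56 + -0.29 + 0.2
= 1.47
Since 1.47 >= 0, the point is on the positive side.

1


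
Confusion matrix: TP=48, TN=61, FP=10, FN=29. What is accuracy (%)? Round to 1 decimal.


Accuracy = (TP + TN) / (TP + TN + FP + FN) * 100
= (48 + 61) / (48 + 61 + 10 + 29)
= 109 / 148
= 0.7365
= 73.6%

73.6


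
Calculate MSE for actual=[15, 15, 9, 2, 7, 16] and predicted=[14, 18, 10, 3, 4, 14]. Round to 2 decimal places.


Differences: [1, -3, -1, -1, 3, 2]
Squared errors: [1, 9, 1, 1, 9, 4]
Sum of squared errors = 25
MSE = 25 / 6 = 4.17

4.17


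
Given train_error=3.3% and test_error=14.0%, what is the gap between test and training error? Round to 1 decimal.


Generalization gap = test_error - train_error
= 14.0 - 3.3
= 10.7%
A large gap suggests overfitting.

10.7


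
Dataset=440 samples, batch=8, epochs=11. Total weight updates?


Iterations per epoch = 440 / 8 = 55
Total updates = iterations_per_epoch * epochs
= 55 * 11
= 605

605


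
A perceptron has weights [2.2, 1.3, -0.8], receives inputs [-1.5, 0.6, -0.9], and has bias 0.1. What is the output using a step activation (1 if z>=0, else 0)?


z = w . x + b
= 2.2*-1.5 + 1.3*0.6 + -0.8*-0.9 + 0.1
= -3.3 + 0.78 + 0.72 + 0.1
= -1.8 + 0.1
= -1.7
Since z = -1.7 < 0, output = 0

0


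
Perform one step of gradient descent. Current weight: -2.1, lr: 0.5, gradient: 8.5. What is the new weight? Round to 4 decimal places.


w_new = w_old - lr * gradient
= -2.1 - 0.5 * 8.5
= -2.1 - (4.25)
= -6.3500

-6.3500


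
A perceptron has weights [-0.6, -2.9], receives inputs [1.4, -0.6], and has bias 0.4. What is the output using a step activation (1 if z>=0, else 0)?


z = w . x + b
= -0.6*1.4 + -2.9*-0.6 + 0.4
= -0.84 + 1.74 + 0.4
= 0.9 + 0.4
= 1.3
Since z = 1.3 >= 0, output = 1

1


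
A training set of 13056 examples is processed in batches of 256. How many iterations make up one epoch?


Iterations per epoch = dataset_size / batch_size
= 13056 / 256
= 51

51


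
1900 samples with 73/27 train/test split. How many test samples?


Train samples = 1900 * 73% = 1387
Test samples = 1900 - 1387
= 513

513


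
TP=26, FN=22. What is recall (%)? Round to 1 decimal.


Recall = TP / (TP + FN) * 100
= 26 / (26 + 22)
= 26 / 48
= 0.5417
= 54.2%

54.2


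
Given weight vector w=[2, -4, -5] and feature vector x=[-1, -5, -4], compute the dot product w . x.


Element-wise products:
2 * -1 = -2
-4 * -5 = 20
-5 * -4 = 20
Sum = -2 + 20 + 20
= 38

38


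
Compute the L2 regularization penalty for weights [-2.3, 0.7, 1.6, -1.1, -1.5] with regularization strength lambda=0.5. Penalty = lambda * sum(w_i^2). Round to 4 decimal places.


Squaring each weight:
(-2.3)^2 = 5.29
0.7^2 = 0.49
1.6^2 = 2.56
(-1.1)^2 = 1.21
(-1.5)^2 = 2.25
Sum of squares = 11.8
Penalty = 0.5 * 11.8 = 5.9000

5.9000


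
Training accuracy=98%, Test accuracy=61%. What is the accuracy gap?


Gap = train_accuracy - test_accuracy
= 98 - 61
= 37%
This large gap strongly indicates overfitting.

37


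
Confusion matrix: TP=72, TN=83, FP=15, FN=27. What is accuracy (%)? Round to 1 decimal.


Accuracy = (TP + TN) / (TP + TN + FP + FN) * 100
= (72 + 83) / (72 + 83 + 15 + 27)
= 155 / 197
= 0.7868
= 78.7%

78.7


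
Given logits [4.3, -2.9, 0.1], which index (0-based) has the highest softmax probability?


Softmax is a monotonic transformation, so it preserves the argmax.
We need to find the index of the maximum logit.
Index 0: 4.3
Index 1: -2.9
Index 2: 0.1
Maximum logit = 4.3 at index 0

0


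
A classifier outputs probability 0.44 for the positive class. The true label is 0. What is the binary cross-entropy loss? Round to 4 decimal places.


For y=0: Loss = -log(1-p)
= -log(1 - 0.44)
= -log(0.56)
= -(-0.5798)
= 0.5798

0.5798


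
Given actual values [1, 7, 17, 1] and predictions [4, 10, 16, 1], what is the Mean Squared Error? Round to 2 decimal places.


Differences: [-3, -3, 1, 0]
Squared errors: [9, 9, 1, 0]
Sum of squared errors = 19
MSE = 19 / 4 = 4.75

4.75


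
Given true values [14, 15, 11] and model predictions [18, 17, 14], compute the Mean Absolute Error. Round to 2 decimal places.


Absolute errors: [4, 2, 3]
Sum of absolute errors = 9
MAE = 9 / 3 = 3.00

3.00


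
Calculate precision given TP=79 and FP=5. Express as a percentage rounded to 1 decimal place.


Precision = TP / (TP + FP) * 100
= 79 / (79 + 5)
= 79 / 84
= 0.9405
= 94.0%

94.0


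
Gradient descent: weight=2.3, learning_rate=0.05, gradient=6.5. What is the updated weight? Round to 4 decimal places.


w_new = w_old - lr * gradient
= 2.3 - 0.05 * 6.5
= 2.3 - (0.325)
= 1.9750

1.9750


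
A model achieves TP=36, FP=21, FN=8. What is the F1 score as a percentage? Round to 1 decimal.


Precision = TP / (TP + FP) = 36 / 57 = 0.6316
Recall = TP / (TP + FN) = 36 / 44 = 0.8182
F1 = 2 * P * R / (P + R)
= 2 * 0.6316 * 0.8182 / (0.6316 + 0.8182)
= 1.0335 / 1.4498
= 0.7129
As percentage: 71.3%

71.3


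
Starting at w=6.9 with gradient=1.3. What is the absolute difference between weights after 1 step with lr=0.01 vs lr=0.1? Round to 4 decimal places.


With lr=0.01: w_new = 6.9 - 0.01 * 1.3 = 6.887
With lr=0.1: w_new = 6.9 - 0.1 * 1.3 = 6.77
Absolute difference = |6.887 - 6.77|
= 0.1170

0.1170


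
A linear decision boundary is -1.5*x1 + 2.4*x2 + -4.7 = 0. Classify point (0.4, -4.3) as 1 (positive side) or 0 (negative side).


Compute -1.5 * 0.4 + 2.4 * -4.3 + -4.7
= -0.6 + -10.32 + -4.7
= -15.62
Since -15.62 < 0, the point is on the negative side.

0


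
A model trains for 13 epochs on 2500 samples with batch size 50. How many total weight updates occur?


Iterations per epoch = 2500 / 50 = 50
Total updates = iterations_per_epoch * epochs
= 50 * 13
= 650

650


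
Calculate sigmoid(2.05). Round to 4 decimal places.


sigmoid(z) = 1 / (1 + exp(-z))
exp(-(2.05)) = exp(-2.05) = 0.1287
1 + 0.1287 = 1.1287
1 / 1.1287 = 0.8859

0.8859


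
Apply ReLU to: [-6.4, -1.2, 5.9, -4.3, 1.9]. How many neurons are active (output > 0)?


ReLU(x) = max(0, x) for each element:
ReLU(-6.4) = 0
ReLU(-1.2) = 0
ReLU(5.9) = 5.9
ReLU(-4.3) = 0
ReLU(1.9) = 1.9
Active neurons (>0): 2

2


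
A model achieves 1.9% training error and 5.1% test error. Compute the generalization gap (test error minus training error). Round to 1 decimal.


Generalization gap = test_error - train_error
= 5.1 - 1.9
= 3.2%
A moderate gap.

3.2


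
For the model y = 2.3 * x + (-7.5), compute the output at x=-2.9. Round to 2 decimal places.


y = 2.3 * -2.9 + (-7.5)
= -6.67 + (-7.5)
= -14.17

-14.17


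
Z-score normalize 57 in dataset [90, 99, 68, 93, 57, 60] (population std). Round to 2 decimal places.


Mean = (90 + 99 + 68 + 93 + 57 + 60) / 6 = 77.8333
Variance = sum((x_i - mean)^2) / n = 279.1389
Std = sqrt(279.1389) = 16.7075
Z = (x - mean) / std
= (57 - 77.8333) / 16.7075
= -20.8333 / 16.7075
= -1.25

-1.25


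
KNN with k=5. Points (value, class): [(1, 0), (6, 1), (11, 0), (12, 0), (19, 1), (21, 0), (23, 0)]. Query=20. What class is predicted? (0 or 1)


Distances from query 20:
Point 21 (class 0): distance = 1
Point 19 (class 1): distance = 1
Point 23 (class 0): distance = 3
Point 12 (class 0): distance = 8
Point 11 (class 0): distance = 9
K=5 nearest neighbors: classes = [0, 1, 0, 0, 0]
Votes for class 1: 1 / 5
Majority vote => class 0

0


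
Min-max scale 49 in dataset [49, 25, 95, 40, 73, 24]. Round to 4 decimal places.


Min = 24, Max = 95
Range = 95 - 24 = 71
Scaled = (x - min) / (max - min)
= (49 - 24) / 71
= 25 / 71
= 0.3521

0.3521


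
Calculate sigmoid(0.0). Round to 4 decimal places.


sigmoid(z) = 1 / (1 + exp(-z))
exp(-(0.0)) = exp(-0.0) = 1.0
1 + 1.0 = 2.0
1 / 2.0 = 0.5000

0.5000


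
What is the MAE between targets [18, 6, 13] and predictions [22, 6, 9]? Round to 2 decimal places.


Absolute errors: [4, 0, 4]
Sum of absolute errors = 8
MAE = 8 / 3 = 2.67

2.67


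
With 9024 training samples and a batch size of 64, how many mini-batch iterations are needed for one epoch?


Iterations per epoch = dataset_size / batch_size
= 9024 / 64
= 141

141


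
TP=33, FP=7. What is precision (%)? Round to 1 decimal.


Precision = TP / (TP + FP) * 100
= 33 / (33 + 7)
= 33 / 40
= 0.825
= 82.5%

82.5


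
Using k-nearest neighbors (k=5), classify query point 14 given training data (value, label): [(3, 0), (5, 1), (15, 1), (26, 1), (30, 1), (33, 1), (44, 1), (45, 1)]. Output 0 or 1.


Distances from query 14:
Point 15 (class 1): distance = 1
Point 5 (class 1): distance = 9
Point 3 (class 0): distance = 11
Point 26 (class 1): distance = 12
Point 30 (class 1): distance = 16
K=5 nearest neighbors: classes = [1, 1, 0, 1, 1]
Votes for class 1: 4 / 5
Majority vote => class 1

1


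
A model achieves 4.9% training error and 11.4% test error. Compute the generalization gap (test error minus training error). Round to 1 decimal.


Generalization gap = test_error - train_error
= 11.4 - 4.9
= 6.5%
A moderate gap.

6.5


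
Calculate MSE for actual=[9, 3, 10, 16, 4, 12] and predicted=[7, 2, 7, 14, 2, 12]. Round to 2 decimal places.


Differences: [2, 1, 3, 2, 2, 0]
Squared errors: [4, 1, 9, 4, 4, 0]
Sum of squared errors = 22
MSE = 22 / 6 = 3.67

3.67


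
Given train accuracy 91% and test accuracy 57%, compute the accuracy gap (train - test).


Gap = train_accuracy - test_accuracy
= 91 - 57
= 34%
This large gap strongly indicates overfitting.

34


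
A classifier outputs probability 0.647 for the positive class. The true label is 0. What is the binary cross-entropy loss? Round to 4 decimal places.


For y=0: Loss = -log(1-p)
= -log(1 - 0.647)
= -log(0.353)
= -(-1.0413)
= 1.0413

1.0413


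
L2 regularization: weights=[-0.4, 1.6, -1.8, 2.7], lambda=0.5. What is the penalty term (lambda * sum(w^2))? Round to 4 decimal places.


Squaring each weight:
(-0.4)^2 = 0.16
1.6^2 = 2.56
(-1.8)^2 = 3.24
2.7^2 = 7.29
Sum of squares = 13.25
Penalty = 0.5 * 13.25 = 6.6250

6.6250


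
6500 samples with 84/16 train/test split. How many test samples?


Train samples = 6500 * 84% = 5460
Test samples = 6500 - 5460
= 1040

1040


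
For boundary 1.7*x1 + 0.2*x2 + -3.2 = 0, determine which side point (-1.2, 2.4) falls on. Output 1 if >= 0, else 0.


Compute 1.7 * -1.2 + 0.2 * 2.4 + -3.2
= -2.04 + 0.48 + -3.2
= -4.76
Since -4.76 < 0, the point is on the negative side.

0


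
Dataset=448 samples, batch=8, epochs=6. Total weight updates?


Iterations per epoch = 448 / 8 = 56
Total updates = iterations_per_epoch * epochs
= 56 * 6
= 336

336


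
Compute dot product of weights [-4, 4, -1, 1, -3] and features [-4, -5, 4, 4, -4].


Element-wise products:
-4 * -4 = 16
4 * -5 = -20
-1 * 4 = -4
1 * 4 = 4
-3 * -4 = 12
Sum = 16 + -20 + -4 + 4 + 12
= 8

8


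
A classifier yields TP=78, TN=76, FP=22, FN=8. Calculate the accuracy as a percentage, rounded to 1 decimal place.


Accuracy = (TP + TN) / (TP + TN + FP + FN) * 100
= (78 + 76) / (78 + 76 + 22 + 8)
= 154 / 184
= 0.837
= 83.7%

83.7


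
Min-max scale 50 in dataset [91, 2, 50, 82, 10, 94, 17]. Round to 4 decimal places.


Min = 2, Max = 94
Range = 94 - 2 = 92
Scaled = (x - min) / (max - min)
= (50 - 2) / 92
= 48 / 92
= 0.5217

0.5217


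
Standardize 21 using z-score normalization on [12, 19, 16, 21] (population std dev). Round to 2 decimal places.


Mean = (12 + 19 + 16 + 21) / 4 = 17.0
Variance = sum((x_i - mean)^2) / n = 11.5
Std = sqrt(11.5) = 3.3912
Z = (x - mean) / std
= (21 - 17.0) / 3.3912
= 4.0 / 3.3912
= 1.18

1.18


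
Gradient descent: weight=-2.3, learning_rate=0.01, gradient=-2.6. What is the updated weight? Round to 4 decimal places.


w_new = w_old - lr * gradient
= -2.3 - 0.01 * -2.6
= -2.3 - (-0.026)
= -2.2740

-2.2740


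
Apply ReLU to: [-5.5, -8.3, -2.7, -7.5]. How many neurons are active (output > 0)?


ReLU(x) = max(0, x) for each element:
ReLU(-5.5) = 0
ReLU(-8.3) = 0
ReLU(-2.7) = 0
ReLU(-7.5) = 0
Active neurons (>0): 0

0


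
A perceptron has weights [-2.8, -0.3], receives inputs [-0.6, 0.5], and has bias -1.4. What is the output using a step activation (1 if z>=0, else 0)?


z = w . x + b
= -2.8*-0.6 + -0.3*0.5 + -1.4
= 1.68 + -0.15 + -1.4
= 1.53 + -1.4
= 0.13
Since z = 0.13 >= 0, output = 1

1


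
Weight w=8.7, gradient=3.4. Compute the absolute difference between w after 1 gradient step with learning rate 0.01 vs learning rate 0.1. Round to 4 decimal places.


With lr=0.01: w_new = 8.7 - 0.01 * 3.4 = 8.666
With lr=0.1: w_new = 8.7 - 0.1 * 3.4 = 8.36
Absolute difference = |8.666 - 8.36|
= 0.3060

0.3060


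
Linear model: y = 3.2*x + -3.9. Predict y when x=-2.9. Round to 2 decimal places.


y = 3.2 * -2.9 + (-3.9)
= -9.28 + (-3.9)
= -13.18

-13.18


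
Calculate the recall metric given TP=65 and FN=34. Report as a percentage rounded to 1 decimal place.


Recall = TP / (TP + FN) * 100
= 65 / (65 + 34)
= 65 / 99
= 0.6566
= 65.7%

65.7


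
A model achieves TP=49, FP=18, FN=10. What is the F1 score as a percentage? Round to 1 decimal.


Precision = TP / (TP + FP) = 49 / 67 = 0.7313
Recall = TP / (TP + FN) = 49 / 59 = 0.8305
F1 = 2 * P * R / (P + R)
= 2 * 0.7313 * 0.8305 / (0.7313 + 0.8305)
= 1.2148 / 1.5619
= 0.7778
As percentage: 77.8%

77.8


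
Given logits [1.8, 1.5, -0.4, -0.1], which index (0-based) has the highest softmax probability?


Softmax is a monotonic transformation, so it preserves the argmax.
We need to find the index of the maximum logit.
Index 0: 1.8
Index 1: 1.5
Index 2: -0.4
Index 3: -0.1
Maximum logit = 1.8 at index 0

0


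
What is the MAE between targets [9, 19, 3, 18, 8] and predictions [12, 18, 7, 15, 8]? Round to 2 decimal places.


Absolute errors: [3, 1, 4, 3, 0]
Sum of absolute errors = 11
MAE = 11 / 5 = 2.20

2.20


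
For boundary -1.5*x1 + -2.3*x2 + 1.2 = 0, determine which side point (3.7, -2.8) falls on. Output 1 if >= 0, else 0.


Compute -1.5 * 3.7 + -2.3 * -2.8 + 1.2
= -5.55 + 6.44 + 1.2
= 2.09
Since 2.09 >= 0, the point is on the positive side.

1


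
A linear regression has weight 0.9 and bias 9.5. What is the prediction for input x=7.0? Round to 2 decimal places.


y = 0.9 * 7.0 + (9.5)
= 6.3 + (9.5)
= 15.80

15.80


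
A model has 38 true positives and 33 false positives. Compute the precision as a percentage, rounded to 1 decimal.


Precision = TP / (TP + FP) * 100
= 38 / (38 + 33)
= 38 / 71
= 0.5352
= 53.5%

53.5


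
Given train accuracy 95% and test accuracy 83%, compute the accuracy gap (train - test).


Gap = train_accuracy - test_accuracy
= 95 - 83
= 12%
This gap suggests the model is overfitting.

12


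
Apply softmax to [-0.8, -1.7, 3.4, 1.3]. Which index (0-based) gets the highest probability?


Softmax is a monotonic transformation, so it preserves the argmax.
We need to find the index of the maximum logit.
Index 0: -0.8
Index 1: -1.7
Index 2: 3.4
Index 3: 1.3
Maximum logit = 3.4 at index 2

2


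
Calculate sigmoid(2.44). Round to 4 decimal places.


sigmoid(z) = 1 / (1 + exp(-z))
exp(-(2.44)) = exp(-2.44) = 0.0872
1 + 0.0872 = 1.0872
1 / 1.0872 = 0.9198

0.9198


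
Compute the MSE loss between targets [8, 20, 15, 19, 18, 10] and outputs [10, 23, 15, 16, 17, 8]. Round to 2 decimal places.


Differences: [-2, -3, 0, 3, 1, 2]
Squared errors: [4, 9, 0, 9, 1, 4]
Sum of squared errors = 27
MSE = 27 / 6 = 4.50

4.50


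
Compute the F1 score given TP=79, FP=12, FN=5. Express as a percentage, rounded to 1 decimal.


Precision = TP / (TP + FP) = 79 / 91 = 0.8681
Recall = TP / (TP + FN) = 79 / 84 = 0.9405
F1 = 2 * P * R / (P + R)
= 2 * 0.8681 * 0.9405 / (0.8681 + 0.9405)
= 1.6329 / 1.8086
= 0.9029
As percentage: 90.3%

90.3


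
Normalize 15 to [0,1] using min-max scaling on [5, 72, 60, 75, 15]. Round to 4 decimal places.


Min = 5, Max = 75
Range = 75 - 5 = 70
Scaled = (x - min) / (max - min)
= (15 - 5) / 70
= 10 / 70
= 0.1429

0.1429


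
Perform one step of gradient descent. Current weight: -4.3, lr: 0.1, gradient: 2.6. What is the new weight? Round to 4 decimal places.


w_new = w_old - lr * gradient
= -4.3 - 0.1 * 2.6
= -4.3 - (0.26)
= -4.5600

-4.5600


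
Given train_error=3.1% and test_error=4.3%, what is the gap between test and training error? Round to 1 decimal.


Generalization gap = test_error - train_error
= 4.3 - 3.1
= 1.2%
A small gap suggests good generalization.

1.2


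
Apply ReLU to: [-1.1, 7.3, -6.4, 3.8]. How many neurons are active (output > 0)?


ReLU(x) = max(0, x) for each element:
ReLU(-1.1) = 0
ReLU(7.3) = 7.3
ReLU(-6.4) = 0
ReLU(3.8) = 3.8
Active neurons (>0): 2

2


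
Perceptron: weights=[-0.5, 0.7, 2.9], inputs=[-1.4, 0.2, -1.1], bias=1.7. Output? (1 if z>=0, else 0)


z = w . x + b
= -0.5*-1.4 + 0.7*0.2 + 2.9*-1.1 + 1.7
= 0.7 + 0.14 + -3.19 + 1.7
= -2.35 + 1.7
= -0.65
Since z = -0.65 < 0, output = 0

0


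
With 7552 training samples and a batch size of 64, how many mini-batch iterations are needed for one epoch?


Iterations per epoch = dataset_size / batch_size
= 7552 / 64
= 118

118


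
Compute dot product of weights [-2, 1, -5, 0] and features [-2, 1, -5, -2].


Element-wise products:
-2 * -2 = 4
1 * 1 = 1
-5 * -5 = 25
0 * -2 = 0
Sum = 4 + 1 + 25 + 0
= 30

30


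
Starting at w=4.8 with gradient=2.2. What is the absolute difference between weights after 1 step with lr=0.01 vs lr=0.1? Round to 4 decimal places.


With lr=0.01: w_new = 4.8 - 0.01 * 2.2 = 4.778
With lr=0.1: w_new = 4.8 - 0.1 * 2.2 = 4.58
Absolute difference = |4.778 - 4.58|
= 0.1980

0.1980


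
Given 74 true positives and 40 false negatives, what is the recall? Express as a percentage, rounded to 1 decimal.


Recall = TP / (TP + FN) * 100
= 74 / (74 + 40)
= 74 / 114
= 0.6491
= 64.9%

64.9


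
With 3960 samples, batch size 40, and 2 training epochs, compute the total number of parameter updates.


Iterations per epoch = 3960 / 40 = 99
Total updates = iterations_per_epoch * epochs
= 99 * 2
= 198

198


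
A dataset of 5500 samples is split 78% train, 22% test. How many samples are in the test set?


Train samples = 5500 * 78% = 4290
Test samples = 5500 - 4290
= 1210

1210


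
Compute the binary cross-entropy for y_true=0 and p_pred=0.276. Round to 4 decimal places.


For y=0: Loss = -log(1-p)
= -log(1 - 0.276)
= -log(0.724)
= -(-0.323)
= 0.3230

0.3230


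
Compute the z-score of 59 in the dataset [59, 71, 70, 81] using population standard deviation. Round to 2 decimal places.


Mean = (59 + 71 + 70 + 81) / 4 = 70.25
Variance = sum((x_i - mean)^2) / n = 60.6875
Std = sqrt(60.6875) = 7.7902
Z = (x - mean) / std
= (59 - 70.25) / 7.7902
= -11.25 / 7.7902
= -1.44

-1.44


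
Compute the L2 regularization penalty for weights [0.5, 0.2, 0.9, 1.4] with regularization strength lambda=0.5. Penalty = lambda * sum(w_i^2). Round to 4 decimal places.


Squaring each weight:
0.5^2 = 0.25
0.2^2 = 0.04
0.9^2 = 0.81
1.4^2 = 1.96
Sum of squares = 3.06
Penalty = 0.5 * 3.06 = 1.5300

1.5300


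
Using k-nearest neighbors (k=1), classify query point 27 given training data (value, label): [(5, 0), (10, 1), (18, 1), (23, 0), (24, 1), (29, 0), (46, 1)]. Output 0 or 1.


Distances from query 27:
Point 29 (class 0): distance = 2
K=1 nearest neighbors: classes = [0]
Votes for class 1: 0 / 1
Majority vote => class 0

0


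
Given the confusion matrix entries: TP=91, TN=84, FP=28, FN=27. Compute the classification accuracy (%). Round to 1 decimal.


Accuracy = (TP + TN) / (TP + TN + FP + FN) * 100
= (91 + 84) / (91 + 84 + 28 + 27)
= 175 / 230
= 0.7609
= 76.1%

76.1


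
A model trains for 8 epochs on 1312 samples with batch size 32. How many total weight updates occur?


Iterations per epoch = 1312 / 32 = 41
Total updates = iterations_per_epoch * epochs
= 41 * 8
= 328

328


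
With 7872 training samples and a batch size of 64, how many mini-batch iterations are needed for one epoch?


Iterations per epoch = dataset_size / batch_size
= 7872 / 64
= 123

123


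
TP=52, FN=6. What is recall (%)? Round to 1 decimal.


Recall = TP / (TP + FN) * 100
= 52 / (52 + 6)
= 52 / 58
= 0.8966
= 89.7%

89.7


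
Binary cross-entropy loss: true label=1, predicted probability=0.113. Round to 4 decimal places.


For y=1: Loss = -log(p)
= -log(0.113)
= -(-2.1804)
= 2.1804

2.1804


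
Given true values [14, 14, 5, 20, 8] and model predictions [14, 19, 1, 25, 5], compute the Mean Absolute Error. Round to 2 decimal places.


Absolute errors: [0, 5, 4, 5, 3]
Sum of absolute errors = 17
MAE = 17 / 5 = 3.40

3.40


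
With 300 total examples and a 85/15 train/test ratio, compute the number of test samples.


Train samples = 300 * 85% = 255
Test samples = 300 - 255
= 45

45


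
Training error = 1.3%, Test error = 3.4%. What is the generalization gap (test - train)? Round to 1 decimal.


Generalization gap = test_error - train_error
= 3.4 - 1.3
= 2.1%
A moderate gap.

2.1


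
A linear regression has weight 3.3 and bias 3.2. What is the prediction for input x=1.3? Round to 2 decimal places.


y = 3.3 * 1.3 + (3.2)
= 4.29 + (3.2)
= 7.49

7.49


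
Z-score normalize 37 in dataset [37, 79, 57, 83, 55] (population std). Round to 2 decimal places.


Mean = (37 + 79 + 57 + 83 + 55) / 5 = 62.2
Variance = sum((x_i - mean)^2) / n = 285.76
Std = sqrt(285.76) = 16.9044
Z = (x - mean) / std
= (37 - 62.2) / 16.9044
= -25.2 / 16.9044
= -1.49

-1.49


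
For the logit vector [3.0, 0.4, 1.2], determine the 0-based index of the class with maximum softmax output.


Softmax is a monotonic transformation, so it preserves the argmax.
We need to find the index of the maximum logit.
Index 0: 3.0
Index 1: 0.4
Index 2: 1.2
Maximum logit = 3.0 at index 0

0


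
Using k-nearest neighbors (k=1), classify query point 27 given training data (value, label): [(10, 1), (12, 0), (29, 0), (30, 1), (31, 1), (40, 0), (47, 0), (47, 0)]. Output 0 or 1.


Distances from query 27:
Point 29 (class 0): distance = 2
K=1 nearest neighbors: classes = [0]
Votes for class 1: 0 / 1
Majority vote => class 0

0


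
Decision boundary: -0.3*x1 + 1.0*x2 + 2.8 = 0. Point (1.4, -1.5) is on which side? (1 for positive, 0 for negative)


Compute -0.3 * 1.4 + 1.0 * -1.5 + 2.8
= -0.42 + -1.5 + 2.8
= 0.88
Since 0.88 >= 0, the point is on the positive side.

1


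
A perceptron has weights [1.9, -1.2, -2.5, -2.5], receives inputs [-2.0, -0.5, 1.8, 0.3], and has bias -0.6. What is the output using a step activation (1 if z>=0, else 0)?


z = w . x + b
= 1.9*-2.0 + -1.2*-0.5 + -2.5*1.8 + -2.5*0.3 + -0.6
= -3.8 + 0.6 + -4.5 + -0.75 + -0.6
= -8.45 + -0.6
= -9.05
Since z = -9.05 < 0, output = 0

0


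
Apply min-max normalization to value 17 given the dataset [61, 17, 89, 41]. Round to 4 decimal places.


Min = 17, Max = 89
Range = 89 - 17 = 72
Scaled = (x - min) / (max - min)
= (17 - 17) / 72
= 0 / 72
= 0.0000

0.0000


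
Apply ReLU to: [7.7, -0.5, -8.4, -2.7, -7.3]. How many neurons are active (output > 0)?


ReLU(x) = max(0, x) for each element:
ReLU(7.7) = 7.7
ReLU(-0.5) = 0
ReLU(-8.4) = 0
ReLU(-2.7) = 0
ReLU(-7.3) = 0
Active neurons (>0): 1

1


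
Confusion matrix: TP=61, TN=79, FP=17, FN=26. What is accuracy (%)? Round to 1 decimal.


Accuracy = (TP + TN) / (TP + TN + FP + FN) * 100
= (61 + 79) / (61 + 79 + 17 + 26)
= 140 / 183
= 0.765
= 76.5%

76.5


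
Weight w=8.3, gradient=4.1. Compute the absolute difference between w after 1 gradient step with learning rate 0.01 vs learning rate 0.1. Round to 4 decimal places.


With lr=0.01: w_new = 8.3 - 0.01 * 4.1 = 8.259
With lr=0.1: w_new = 8.3 - 0.1 * 4.1 = 7.89
Absolute difference = |8.259 - 7.89|
= 0.3690

0.3690


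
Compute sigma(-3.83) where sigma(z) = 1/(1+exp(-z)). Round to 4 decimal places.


sigmoid(z) = 1 / (1 + exp(-z))
exp(-(-3.83)) = exp(3.83) = 46.0625
1 + 46.0625 = 47.0625
1 / 47.0625 = 0.0212

0.0212


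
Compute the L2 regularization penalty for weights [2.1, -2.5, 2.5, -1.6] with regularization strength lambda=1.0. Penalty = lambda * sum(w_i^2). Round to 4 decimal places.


Squaring each weight:
2.1^2 = 4.41
(-2.5)^2 = 6.25
2.5^2 = 6.25
(-1.6)^2 = 2.56
Sum of squares = 19.47
Penalty = 1.0 * 19.47 = 19.4700

19.4700


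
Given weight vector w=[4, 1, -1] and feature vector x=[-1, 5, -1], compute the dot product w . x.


Element-wise products:
4 * -1 = -4
1 * 5 = 5
-1 * -1 = 1
Sum = -4 + 5 + 1
= 2

2


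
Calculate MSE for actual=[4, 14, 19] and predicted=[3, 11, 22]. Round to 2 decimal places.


Differences: [1, 3, -3]
Squared errors: [1, 9, 9]
Sum of squared errors = 19
MSE = 19 / 3 = 6.33

6.33


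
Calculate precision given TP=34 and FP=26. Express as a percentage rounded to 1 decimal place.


Precision = TP / (TP + FP) * 100
= 34 / (34 + 26)
= 34 / 60
= 0.5667
= 56.7%

56.7


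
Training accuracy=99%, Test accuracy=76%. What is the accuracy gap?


Gap = train_accuracy - test_accuracy
= 99 - 76
= 23%
This large gap strongly indicates overfitting.

23


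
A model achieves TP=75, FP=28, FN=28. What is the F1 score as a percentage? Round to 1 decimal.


Precision = TP / (TP + FP) = 75 / 103 = 0.7282
Recall = TP / (TP + FN) = 75 / 103 = 0.7282
F1 = 2 * P * R / (P + R)
= 2 * 0.7282 * 0.7282 / (0.7282 + 0.7282)
= 1.0604 / 1.4563
= 0.7282
As percentage: 72.8%

72.8


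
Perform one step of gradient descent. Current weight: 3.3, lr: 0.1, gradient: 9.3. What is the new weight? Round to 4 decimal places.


w_new = w_old - lr * gradient
= 3.3 - 0.1 * 9.3
= 3.3 - (0.93)
= 2.3700

2.3700


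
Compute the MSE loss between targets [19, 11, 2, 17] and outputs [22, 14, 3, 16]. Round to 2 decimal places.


Differences: [-3, -3, -1, 1]
Squared errors: [9, 9, 1, 1]
Sum of squared errors = 20
MSE = 20 / 4 = 5.00

5.00


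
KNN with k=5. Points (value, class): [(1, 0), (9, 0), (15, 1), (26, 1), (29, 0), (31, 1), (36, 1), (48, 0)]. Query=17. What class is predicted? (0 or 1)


Distances from query 17:
Point 15 (class 1): distance = 2
Point 9 (class 0): distance = 8
Point 26 (class 1): distance = 9
Point 29 (class 0): distance = 12
Point 31 (class 1): distance = 14
K=5 nearest neighbors: classes = [1, 0, 1, 0, 1]
Votes for class 1: 3 / 5
Majority vote => class 1

1


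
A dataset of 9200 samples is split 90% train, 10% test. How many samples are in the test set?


Train samples = 9200 * 90% = 8280
Test samples = 9200 - 8280
= 920

920


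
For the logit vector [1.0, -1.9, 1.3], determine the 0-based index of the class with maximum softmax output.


Softmax is a monotonic transformation, so it preserves the argmax.
We need to find the index of the maximum logit.
Index 0: 1.0
Index 1: -1.9
Index 2: 1.3
Maximum logit = 1.3 at index 2

2


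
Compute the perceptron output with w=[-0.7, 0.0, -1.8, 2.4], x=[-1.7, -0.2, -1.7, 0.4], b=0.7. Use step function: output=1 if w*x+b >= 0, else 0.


z = w . x + b
= -0.7*-1.7 + 0.0*-0.2 + -1.8*-1.7 + 2.4*0.4 + 0.7
= 1.19 + -0.0 + 3.06 + 0.96 + 0.7
= 5.21 + 0.7
= 5.91
Since z = 5.91 >= 0, output = 1

1


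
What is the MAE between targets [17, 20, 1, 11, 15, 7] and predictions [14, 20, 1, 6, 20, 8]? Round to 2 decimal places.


Absolute errors: [3, 0, 0, 5, 5, 1]
Sum of absolute errors = 14
MAE = 14 / 6 = 2.33

2.33


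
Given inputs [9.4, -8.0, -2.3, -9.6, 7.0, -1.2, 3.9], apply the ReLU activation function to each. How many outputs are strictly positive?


ReLU(x) = max(0, x) for each element:
ReLU(9.4) = 9.4
ReLU(-8.0) = 0
ReLU(-2.3) = 0
ReLU(-9.6) = 0
ReLU(7.0) = 7.0
ReLU(-1.2) = 0
ReLU(3.9) = 3.9
Active neurons (>0): 3

3


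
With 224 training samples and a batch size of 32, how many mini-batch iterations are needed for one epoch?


Iterations per epoch = dataset_size / batch_size
= 224 / 32
= 7

7


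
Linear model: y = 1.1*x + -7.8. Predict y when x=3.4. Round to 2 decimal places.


y = 1.1 * 3.4 + (-7.8)
= 3.74 + (-7.8)
= -4.06

-4.06


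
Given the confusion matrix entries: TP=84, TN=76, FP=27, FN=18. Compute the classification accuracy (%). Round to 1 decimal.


Accuracy = (TP + TN) / (TP + TN + FP + FN) * 100
= (84 + 76) / (84 + 76 + 27 + 18)
= 160 / 205
= 0.7805
= 78.0%

78.0


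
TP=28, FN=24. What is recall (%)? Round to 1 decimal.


Recall = TP / (TP + FN) * 100
= 28 / (28 + 24)
= 28 / 52
= 0.5385
= 53.8%

53.8


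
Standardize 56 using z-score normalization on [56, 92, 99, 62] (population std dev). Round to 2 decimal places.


Mean = (56 + 92 + 99 + 62) / 4 = 77.25
Variance = sum((x_i - mean)^2) / n = 343.6875
Std = sqrt(343.6875) = 18.5388
Z = (x - mean) / std
= (56 - 77.25) / 18.5388
= -21.25 / 18.5388
= -1.15

-1.15


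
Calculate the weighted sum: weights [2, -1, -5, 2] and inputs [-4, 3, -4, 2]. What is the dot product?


Element-wise products:
2 * -4 = -8
-1 * 3 = -3
-5 * -4 = 20
2 * 2 = 4
Sum = -8 + -3 + 20 + 4
= 13

13


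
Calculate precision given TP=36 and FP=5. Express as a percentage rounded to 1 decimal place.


Precision = TP / (TP + FP) * 100
= 36 / (36 + 5)
= 36 / 41
= 0.878
= 87.8%

87.8


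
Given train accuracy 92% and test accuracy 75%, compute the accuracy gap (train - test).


Gap = train_accuracy - test_accuracy
= 92 - 75
= 17%
This gap suggests the model is overfitting.

17


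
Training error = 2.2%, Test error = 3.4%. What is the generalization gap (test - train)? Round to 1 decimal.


Generalization gap = test_error - train_error
= 3.4 - 2.2
= 1.2%
A small gap suggests good generalization.

1.2


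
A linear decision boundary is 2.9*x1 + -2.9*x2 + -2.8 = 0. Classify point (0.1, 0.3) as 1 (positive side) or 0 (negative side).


Compute 2.9 * 0.1 + -2.9 * 0.3 + -2.8
= 0.29 + -0.87 + -2.8
= -3.38
Since -3.38 < 0, the point is on the negative side.

0


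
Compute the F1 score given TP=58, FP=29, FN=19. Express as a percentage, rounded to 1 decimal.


Precision = TP / (TP + FP) = 58 / 87 = 0.6667
Recall = TP / (TP + FN) = 58 / 77 = 0.7532
F1 = 2 * P * R / (P + R)
= 2 * 0.6667 * 0.7532 / (0.6667 + 0.7532)
= 1.0043 / 1.4199
= 0.7073
As percentage: 70.7%

70.7


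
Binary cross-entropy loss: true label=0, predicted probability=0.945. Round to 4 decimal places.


For y=0: Loss = -log(1-p)
= -log(1 - 0.945)
= -log(0.055)
= -(-2.9004)
= 2.9004

2.9004


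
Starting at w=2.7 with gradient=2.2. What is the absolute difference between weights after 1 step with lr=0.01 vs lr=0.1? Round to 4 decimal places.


With lr=0.01: w_new = 2.7 - 0.01 * 2.2 = 2.678
With lr=0.1: w_new = 2.7 - 0.1 * 2.2 = 2.48
Absolute difference = |2.678 - 2.48|
= 0.1980

0.1980


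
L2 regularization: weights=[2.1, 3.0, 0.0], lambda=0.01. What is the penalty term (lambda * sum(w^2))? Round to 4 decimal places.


Squaring each weight:
2.1^2 = 4.41
3.0^2 = 9.0
0.0^2 = 0.0
Sum of squares = 13.41
Penalty = 0.01 * 13.41 = 0.1341

0.1341


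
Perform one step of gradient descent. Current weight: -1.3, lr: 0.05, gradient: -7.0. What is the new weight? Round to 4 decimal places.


w_new = w_old - lr * gradient
= -1.3 - 0.05 * -7.0
= -1.3 - (-0.35)
= -0.9500

-0.9500


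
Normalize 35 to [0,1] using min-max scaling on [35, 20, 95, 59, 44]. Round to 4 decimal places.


Min = 20, Max = 95
Range = 95 - 20 = 75
Scaled = (x - min) / (max - min)
= (35 - 20) / 75
= 15 / 75
= 0.2000

0.2000


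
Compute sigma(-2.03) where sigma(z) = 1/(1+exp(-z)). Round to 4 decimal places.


sigmoid(z) = 1 / (1 + exp(-z))
exp(-(-2.03)) = exp(2.03) = 7.6141
1 + 7.6141 = 8.6141
1 / 8.6141 = 0.1161

0.1161


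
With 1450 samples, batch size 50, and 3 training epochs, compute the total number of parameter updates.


Iterations per epoch = 1450 / 50 = 29
Total updates = iterations_per_epoch * epochs
= 29 * 3
= 87

87


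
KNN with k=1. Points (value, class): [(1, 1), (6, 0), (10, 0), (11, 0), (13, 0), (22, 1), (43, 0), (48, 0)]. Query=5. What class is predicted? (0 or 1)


Distances from query 5:
Point 6 (class 0): distance = 1
K=1 nearest neighbors: classes = [0]
Votes for class 1: 0 / 1
Majority vote => class 0

0


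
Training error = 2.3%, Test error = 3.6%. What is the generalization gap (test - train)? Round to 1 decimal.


Generalization gap = test_error - train_error
= 3.6 - 2.3
= 1.3%
A small gap suggests good generalization.

1.3


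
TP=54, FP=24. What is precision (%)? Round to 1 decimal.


Precision = TP / (TP + FP) * 100
= 54 / (54 + 24)
= 54 / 78
= 0.6923
= 69.2%

69.2


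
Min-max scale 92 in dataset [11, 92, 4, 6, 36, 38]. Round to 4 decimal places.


Min = 4, Max = 92
Range = 92 - 4 = 88
Scaled = (x - min) / (max - min)
= (92 - 4) / 88
= 88 / 88
= 1.0000

1.0000


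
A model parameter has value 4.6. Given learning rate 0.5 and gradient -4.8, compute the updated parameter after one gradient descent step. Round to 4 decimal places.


w_new = w_old - lr * gradient
= 4.6 - 0.5 * -4.8
= 4.6 - (-2.4)
= 7.0000

7.0000


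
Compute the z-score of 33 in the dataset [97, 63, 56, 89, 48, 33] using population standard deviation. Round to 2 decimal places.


Mean = (97 + 63 + 56 + 89 + 48 + 33) / 6 = 64.3333
Variance = sum((x_i - mean)^2) / n = 499.2222
Std = sqrt(499.2222) = 22.3433
Z = (x - mean) / std
= (33 - 64.3333) / 22.3433
= -31.3333 / 22.3433
= -1.40

-1.40
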